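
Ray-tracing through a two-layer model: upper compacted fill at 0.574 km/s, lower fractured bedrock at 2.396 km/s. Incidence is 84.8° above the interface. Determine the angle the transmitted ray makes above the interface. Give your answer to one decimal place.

Convert to the normal: θ₁ = 90° − 84.8° = 5.2°.
Snell's law: sin θ₂ = (V₂/V₁)·sin θ₁ = (2.396/0.574)·sin 5.2° = 0.3783.
θ₂ = arcsin 0.3783 = 22.23° from the normal.
From the interface: 90° − 22.23° = 67.77°.

67.8°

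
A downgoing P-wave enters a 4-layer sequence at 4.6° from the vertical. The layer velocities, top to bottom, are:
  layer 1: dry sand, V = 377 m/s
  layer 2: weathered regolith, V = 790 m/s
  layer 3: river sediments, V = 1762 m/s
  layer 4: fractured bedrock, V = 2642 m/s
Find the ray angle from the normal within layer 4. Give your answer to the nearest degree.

34°

Ray parameter p = sin 4.6° / 377 = 2.1273e-04 s/m.
sin θ_4 = p·V_4 = 2.1273e-04 × 2642 = 0.5620.
θ_4 = arcsin 0.5620 = 34.20°.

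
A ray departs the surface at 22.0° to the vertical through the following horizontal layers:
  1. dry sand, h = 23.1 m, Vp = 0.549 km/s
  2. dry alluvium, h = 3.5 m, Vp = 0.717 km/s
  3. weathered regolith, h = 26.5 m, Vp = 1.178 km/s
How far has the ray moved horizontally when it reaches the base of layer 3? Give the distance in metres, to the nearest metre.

47 m

Apply Snell's law at each interface; in layer i the horizontal offset is hᵢ·tan θᵢ.
Layer 1: θ = 22.00°; offset = 23.1·tan 22.00° = 9.333 m.
Layer 2: sin θ = 0.717·sin 22.0°/0.549 = 0.4892, θ = 29.29°; offset = 3.5·tan 29.29° = 1.963 m.
Layer 3: sin θ = 1.178·sin 22.0°/0.549 = 0.8038, θ = 53.49°; offset = 26.5·tan 53.49° = 35.806 m.
Total horizontal offset = 47.102 m.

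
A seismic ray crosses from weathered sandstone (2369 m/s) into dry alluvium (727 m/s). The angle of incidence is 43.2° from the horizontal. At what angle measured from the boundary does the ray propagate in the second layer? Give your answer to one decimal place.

Angle from the normal: 90° − 43.2° = 46.8°.
sin θ₁/V₁ = sin θ₂/V₂ ⇒ sin θ₂ = 727·sin 46.8°/2369 = 727·0.7290/2369 = 0.2237.
θ₂ = arcsin 0.2237 = 12.93° from the normal.
From the interface: 90° − 12.93° = 77.07°.

77.1°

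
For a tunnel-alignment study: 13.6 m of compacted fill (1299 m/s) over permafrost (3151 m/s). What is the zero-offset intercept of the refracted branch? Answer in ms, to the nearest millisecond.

θ_c = arcsin(V₁/V₂) = arcsin(1299/3151) = 24.35°; cos θ_c = 0.9111.
tᵢ = 2h·cos θ_c / V₁ = 2·13.6·0.9111 / 1299 = 0.01908 s.

19 ms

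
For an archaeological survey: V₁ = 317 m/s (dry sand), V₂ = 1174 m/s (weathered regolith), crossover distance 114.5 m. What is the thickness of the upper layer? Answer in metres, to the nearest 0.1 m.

43.4 m

h = (x_cross/2)·√((V₂−V₁)/(V₂+V₁)).
(V₂−V₁)/(V₂+V₁) = (1174−317)/(1174+317) = 0.5748; √ = 0.7581.
h = (114.5/2)·0.7581 = 43.40 m.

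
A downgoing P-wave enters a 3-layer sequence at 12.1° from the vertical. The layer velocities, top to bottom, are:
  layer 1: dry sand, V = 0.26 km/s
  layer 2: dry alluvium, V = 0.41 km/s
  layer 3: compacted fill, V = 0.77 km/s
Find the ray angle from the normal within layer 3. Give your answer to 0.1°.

Snell's law across each interface conserves sin θ / V, so sin θ_3 = V_3·sin θ₁/V₁.
sin θ_3 = 0.77 × sin 12.1° / 0.26 = 0.6208.
θ_3 = arcsin 0.6208 = 38.37°.

38.4°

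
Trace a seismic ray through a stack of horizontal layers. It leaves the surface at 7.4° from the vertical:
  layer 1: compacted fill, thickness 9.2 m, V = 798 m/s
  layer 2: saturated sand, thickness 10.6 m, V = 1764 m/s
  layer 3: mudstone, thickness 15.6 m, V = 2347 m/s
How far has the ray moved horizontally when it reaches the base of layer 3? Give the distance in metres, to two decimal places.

10.73 m

Apply Snell's law at each interface; in layer i the horizontal offset is hᵢ·tan θᵢ.
Layer 1: θ = 7.40°; offset = 9.2·tan 7.40° = 1.1949 m.
Layer 2: sin θ = 1764·sin 7.4°/798 = 0.2847, θ = 16.54°; offset = 10.6·tan 16.54° = 3.1482 m.
Layer 3: sin θ = 2347·sin 7.4°/798 = 0.3788, θ = 22.26°; offset = 15.6·tan 22.26° = 6.3851 m.
Σ offsets = 10.7282 m.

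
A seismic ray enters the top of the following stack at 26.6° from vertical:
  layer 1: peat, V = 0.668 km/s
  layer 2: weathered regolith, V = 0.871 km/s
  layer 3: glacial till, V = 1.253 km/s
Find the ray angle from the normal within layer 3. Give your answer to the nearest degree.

57°

Ray parameter p = sin 26.6° / 0.668 = 6.7030e-01 s/km.
sin θ_3 = p·V_3 = 6.7030e-01 × 1.253 = 0.8399.
θ_3 = 57.13° from the vertical.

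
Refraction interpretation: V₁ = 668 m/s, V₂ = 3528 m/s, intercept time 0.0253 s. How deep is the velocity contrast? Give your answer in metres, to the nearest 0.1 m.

θ_c = arcsin(668/3528) = 10.91°; cos θ_c = 0.9819.
tᵢ = 2h cos θ_c/V₁ ⇒ h = tᵢ·V₁/(2 cos θ_c) = 0.0253·668/(2·0.9819) = 8.61 m.

8.6 m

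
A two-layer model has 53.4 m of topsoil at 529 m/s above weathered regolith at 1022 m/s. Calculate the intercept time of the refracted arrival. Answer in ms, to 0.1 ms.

tᵢ = 2h·√(V₂²−V₁²)/(V₁V₂).
√(V₂²−V₁²) = √(1022²−529²) = 874.4 m/s.
tᵢ = 2·53.4·874.4/(529·1022) = 0.17274 s.

172.7 ms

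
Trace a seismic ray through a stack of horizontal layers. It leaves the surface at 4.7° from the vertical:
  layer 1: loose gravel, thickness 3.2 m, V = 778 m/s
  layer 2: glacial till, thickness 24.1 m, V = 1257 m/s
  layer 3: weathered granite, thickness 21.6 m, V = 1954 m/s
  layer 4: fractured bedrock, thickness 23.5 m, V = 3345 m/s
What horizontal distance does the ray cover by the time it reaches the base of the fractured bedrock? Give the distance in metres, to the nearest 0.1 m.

16.9 m

Apply Snell's law at each interface; in layer i the horizontal offset is hᵢ·tan θᵢ.
Layer 1: θ = 4.70°; offset = 3.2·tan 4.70° = 0.263 m.
Layer 2: sin θ = 1257·sin 4.7°/778 = 0.1324, θ = 7.61°; offset = 24.1·tan 7.61° = 3.219 m.
Layer 3: sin θ = 1954·sin 4.7°/778 = 0.2058, θ = 11.88°; offset = 21.6·tan 11.88° = 4.542 m.
Layer 4: sin θ = 3345·sin 4.7°/778 = 0.3523, θ = 20.63°; offset = 23.5·tan 20.63° = 8.846 m.
Total horizontal offset = 16.870 m.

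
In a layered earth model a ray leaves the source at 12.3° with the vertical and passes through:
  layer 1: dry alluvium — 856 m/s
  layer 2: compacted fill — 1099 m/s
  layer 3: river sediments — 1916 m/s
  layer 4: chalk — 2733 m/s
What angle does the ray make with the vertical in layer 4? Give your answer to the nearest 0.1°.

42.9°

Snell's law across each interface conserves sin θ / V, so sin θ_4 = V_4·sin θ₁/V₁.
sin θ_4 = 2733 × sin 12.3° / 856 = 0.6802.
θ_4 = arcsin 0.6802 = 42.86°.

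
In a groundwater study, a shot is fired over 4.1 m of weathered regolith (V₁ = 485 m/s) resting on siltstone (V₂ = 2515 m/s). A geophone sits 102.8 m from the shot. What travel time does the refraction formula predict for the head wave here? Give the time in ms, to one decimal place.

t = x/V₂ + 2h·√(V₂²−V₁²)/(V₁V₂).
√(V₂²−V₁²) = √(2515²−485²) = 2467.8 m/s; delay term = 2·4.1·2467.8/(485·2515) = 0.01659 s.
t = 102.8/2515 + 0.01659 = 0.05746 s.

57.5 ms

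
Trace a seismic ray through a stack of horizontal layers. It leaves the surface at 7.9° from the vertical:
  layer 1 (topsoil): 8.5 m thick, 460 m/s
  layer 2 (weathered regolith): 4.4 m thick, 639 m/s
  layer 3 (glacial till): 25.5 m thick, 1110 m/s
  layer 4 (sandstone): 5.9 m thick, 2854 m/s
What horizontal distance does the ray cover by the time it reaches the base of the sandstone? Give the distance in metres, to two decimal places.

p = sin θ₁/V₁ = sin 7.9°/460 = 2.9879e-04 s/m is conserved through the stack.
Layer 1: θ = 7.90°; offset = 8.5·tan 7.90° = 1.1795 m.
Layer 2: sin θ = p·639 = 0.1909 → θ = 11.01°; offset = 4.4·tan 11.01° = 0.8558 m.
Layer 3: sin θ = p·1110 = 0.3317 → θ = 19.37°; offset = 25.5·tan 19.37° = 8.9647 m.
Layer 4: sin θ = p·2854 = 0.8528 → θ = 58.51°; offset = 5.9·tan 58.51° = 9.6326 m.
Σ offsets = 20.6327 m.

20.63 m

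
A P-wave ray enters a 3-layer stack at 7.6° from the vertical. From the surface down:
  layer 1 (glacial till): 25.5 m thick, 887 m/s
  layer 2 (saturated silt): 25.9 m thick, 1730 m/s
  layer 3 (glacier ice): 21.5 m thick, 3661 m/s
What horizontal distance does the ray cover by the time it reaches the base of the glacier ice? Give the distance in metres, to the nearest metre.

24 m

p = sin θ₁/V₁ = sin 7.6°/887 = 1.4911e-04 s/m is conserved through the stack.
Layer 1: θ = 7.60°; offset = 25.5·tan 7.60° = 3.402 m.
Layer 2: sin θ = p·1730 = 0.2580 → θ = 14.95°; offset = 25.9·tan 14.95° = 6.915 m.
Layer 3: sin θ = p·3661 = 0.5459 → θ = 33.08°; offset = 21.5·tan 33.08° = 14.007 m.
Σ offsets = 24.325 m.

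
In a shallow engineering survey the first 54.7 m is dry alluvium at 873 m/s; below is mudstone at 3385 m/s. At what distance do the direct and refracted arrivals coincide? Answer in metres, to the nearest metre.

142 m

x_cross = 2h·√((V₂+V₁)/(V₂−V₁)).
(V₂+V₁)/(V₂−V₁) = (3385+873)/(3385−873) = 1.6951; √ = 1.3019.
x_cross = 2·54.7·1.3019 = 142.43 m.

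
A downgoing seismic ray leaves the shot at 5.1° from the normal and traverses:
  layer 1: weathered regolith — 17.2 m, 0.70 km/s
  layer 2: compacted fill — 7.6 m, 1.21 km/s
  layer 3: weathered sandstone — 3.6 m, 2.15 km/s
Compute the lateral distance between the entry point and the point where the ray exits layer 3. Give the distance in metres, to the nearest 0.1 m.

p = sin θ₁/V₁ = sin 5.1°/0.70 = 1.2699e-01 s/km is conserved through the stack.
Layer 1: θ = 5.10°; offset = 17.2·tan 5.10° = 1.535 m.
Layer 2: sin θ = p·1.21 = 0.1537 → θ = 8.84°; offset = 7.6·tan 8.84° = 1.182 m.
Layer 3: sin θ = p·2.15 = 0.2730 → θ = 15.84°; offset = 3.6·tan 15.84° = 1.022 m.
Summing the layer offsets gives 3.739 m.

3.7 m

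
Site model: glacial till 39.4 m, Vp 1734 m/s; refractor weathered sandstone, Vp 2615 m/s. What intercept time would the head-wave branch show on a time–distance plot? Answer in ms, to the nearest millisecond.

34 ms

θ_c = arcsin(V₁/V₂) = arcsin(1734/2615) = 41.54°; cos θ_c = 0.7485.
tᵢ = 2h·cos θ_c / V₁ = 2·39.4·0.7485 / 1734 = 0.03402 s.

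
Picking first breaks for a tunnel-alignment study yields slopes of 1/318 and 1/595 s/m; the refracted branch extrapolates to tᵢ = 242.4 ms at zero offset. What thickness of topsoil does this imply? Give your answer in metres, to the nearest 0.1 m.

45.6 m

θ_c = arcsin(318/595) = 32.31°; cos θ_c = 0.8452.
tᵢ = 2h cos θ_c/V₁ ⇒ h = tᵢ·V₁/(2 cos θ_c) = 0.2424·318/(2·0.8452) = 45.60 m.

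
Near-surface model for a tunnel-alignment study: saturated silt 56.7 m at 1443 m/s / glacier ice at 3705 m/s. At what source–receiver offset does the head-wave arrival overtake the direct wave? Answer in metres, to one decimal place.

θ_c = arcsin(1443/3705) = 22.92°, so cos θ_c = 0.9210 and tᵢ = 2h cos θ_c/V₁ = 0.0724 s.
At crossover x/V₁ = x/V₂ + tᵢ ⇒ x = tᵢ/(1/V₁ − 1/V₂) = 0.07238/(6.9300e-04 − 2.6991e-04) = 171.07 m.

171.1 m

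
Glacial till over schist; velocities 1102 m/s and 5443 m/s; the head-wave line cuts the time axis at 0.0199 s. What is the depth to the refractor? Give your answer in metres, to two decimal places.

11.20 m

θ_c = arcsin(1102/5443) = 11.68°; cos θ_c = 0.9793.
tᵢ = 2h cos θ_c/V₁ ⇒ h = tᵢ·V₁/(2 cos θ_c) = 0.0199·1102/(2·0.9793) = 11.20 m.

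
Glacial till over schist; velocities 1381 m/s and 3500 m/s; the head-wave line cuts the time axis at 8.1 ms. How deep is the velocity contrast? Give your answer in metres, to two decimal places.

6.09 m

h = tᵢ·V₁·V₂ / (2·√(V₂²−V₁²)).
√(V₂²−V₁²) = √(3500² − 1381²) = 3216.0 m/s.
h = 0.0081 s × 1381 × 3500 / (2 × 3216.0) = 6.09 m.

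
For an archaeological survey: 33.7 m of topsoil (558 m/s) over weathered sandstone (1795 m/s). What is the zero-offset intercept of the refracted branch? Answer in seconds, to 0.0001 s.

0.1148 s

θ_c = arcsin(V₁/V₂) = arcsin(558/1795) = 18.11°; cos θ_c = 0.9505.
tᵢ = 2h·cos θ_c / V₁ = 2·33.7·0.9505 / 558 = 0.11480 s.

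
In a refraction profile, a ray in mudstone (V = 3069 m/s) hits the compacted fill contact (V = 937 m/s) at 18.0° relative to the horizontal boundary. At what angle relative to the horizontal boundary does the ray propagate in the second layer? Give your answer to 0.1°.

Convert to the normal: θ₁ = 90° − 18.0° = 72.0°.
sin θ₁/V₁ = sin θ₂/V₂ ⇒ sin θ₂ = 937·sin 72.0°/3069 = 937·0.9511/3069 = 0.2904.
θ₂ = sin⁻¹(0.2904) = 16.88° (from vertical).
From the interface: 90° − 16.88° = 73.12°.

73.1°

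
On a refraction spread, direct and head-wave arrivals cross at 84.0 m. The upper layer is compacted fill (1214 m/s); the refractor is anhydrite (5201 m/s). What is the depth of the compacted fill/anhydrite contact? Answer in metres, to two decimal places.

h = (x_cross/2)·√((V₂−V₁)/(V₂+V₁)).
(V₂−V₁)/(V₂+V₁) = (5201−1214)/(5201+1214) = 0.6215; √ = 0.7884.
h = (84.0/2)·0.7884 = 33.11 m.

33.11 m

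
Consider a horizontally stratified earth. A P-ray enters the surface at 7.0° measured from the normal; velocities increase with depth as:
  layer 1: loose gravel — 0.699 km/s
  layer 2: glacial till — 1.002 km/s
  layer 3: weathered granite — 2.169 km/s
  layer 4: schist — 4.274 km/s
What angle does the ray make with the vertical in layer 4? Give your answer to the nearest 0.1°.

Snell's law across each interface conserves sin θ / V, so sin θ_4 = V_4·sin θ₁/V₁.
sin θ_4 = 4.274 × sin 7.0° / 0.699 = 0.7452.
θ_4 = arcsin 0.7452 = 48.17°.

48.2°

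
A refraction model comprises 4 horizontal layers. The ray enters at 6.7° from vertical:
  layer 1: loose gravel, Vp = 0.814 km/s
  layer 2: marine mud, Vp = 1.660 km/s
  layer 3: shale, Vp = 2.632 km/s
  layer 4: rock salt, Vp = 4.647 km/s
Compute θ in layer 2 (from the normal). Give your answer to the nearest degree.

Snell's law across each interface conserves sin θ / V, so sin θ_2 = V_2·sin θ₁/V₁.
sin θ_2 = 1.660 × sin 6.7° / 0.814 = 0.2379.
θ_2 = 13.76° from the vertical.

14°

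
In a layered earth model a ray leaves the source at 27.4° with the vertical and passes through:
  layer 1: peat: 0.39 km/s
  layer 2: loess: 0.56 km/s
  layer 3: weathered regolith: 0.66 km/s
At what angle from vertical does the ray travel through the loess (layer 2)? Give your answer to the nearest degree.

41°

Snell's law across each interface conserves sin θ / V, so sin θ_2 = V_2·sin θ₁/V₁.
sin θ_2 = 0.56 × sin 27.4° / 0.39 = 0.6608.
θ_2 = arcsin 0.6608 = 41.36°.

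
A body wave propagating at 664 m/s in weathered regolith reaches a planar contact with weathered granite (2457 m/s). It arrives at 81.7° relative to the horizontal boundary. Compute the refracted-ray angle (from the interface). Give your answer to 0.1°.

57.7°

Convert to the normal: θ₁ = 90° − 81.7° = 8.3°.
sin θ₁/V₁ = sin θ₂/V₂ ⇒ sin θ₂ = 2457·sin 8.3°/664 = 2457·0.1444/664 = 0.5342.
θ₂ = arcsin 0.5342 = 32.29° from the normal.
From the interface: 90° − 32.29° = 57.71°.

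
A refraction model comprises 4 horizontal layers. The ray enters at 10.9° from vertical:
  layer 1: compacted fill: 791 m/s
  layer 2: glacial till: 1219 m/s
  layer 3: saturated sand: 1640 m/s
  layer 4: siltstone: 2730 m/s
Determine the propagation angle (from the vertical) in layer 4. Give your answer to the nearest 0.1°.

40.7°

Snell's law across each interface conserves sin θ / V, so sin θ_4 = V_4·sin θ₁/V₁.
sin θ_4 = 2730 × sin 10.9° / 791 = 0.6526.
θ_4 = 40.74° from the vertical.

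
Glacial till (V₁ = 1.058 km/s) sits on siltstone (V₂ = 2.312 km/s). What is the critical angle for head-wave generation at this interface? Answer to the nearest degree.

At critical incidence the refracted ray runs along the interface (θ₂ = 90°), so sin θ_c = V₁/V₂.
θ_c = arcsin(1.058/2.312) = arcsin 0.4576 = 27.23°.

27°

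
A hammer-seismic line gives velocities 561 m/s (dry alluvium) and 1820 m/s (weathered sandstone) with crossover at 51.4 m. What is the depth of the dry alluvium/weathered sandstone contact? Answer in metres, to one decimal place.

18.7 m

h = (x_cross/2)·√((V₂−V₁)/(V₂+V₁)).
(V₂−V₁)/(V₂+V₁) = (1820−561)/(1820+561) = 0.5288; √ = 0.7272.
h = (51.4/2)·0.7272 = 18.69 m.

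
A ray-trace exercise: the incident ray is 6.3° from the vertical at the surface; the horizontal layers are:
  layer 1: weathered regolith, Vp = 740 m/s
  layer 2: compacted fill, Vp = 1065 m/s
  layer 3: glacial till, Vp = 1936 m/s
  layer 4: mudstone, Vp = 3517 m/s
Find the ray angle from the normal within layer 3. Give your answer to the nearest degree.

Snell's law across each interface conserves sin θ / V, so sin θ_3 = V_3·sin θ₁/V₁.
sin θ_3 = 1936 × sin 6.3° / 740 = 0.2871.
θ_3 = arcsin 0.2871 = 16.68°.

17°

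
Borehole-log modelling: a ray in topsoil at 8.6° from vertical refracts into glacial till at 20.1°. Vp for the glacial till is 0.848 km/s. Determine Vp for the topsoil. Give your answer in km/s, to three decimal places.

0.369 km/s

Snell's law: sin 8.6°/V₁ = sin 20.1°/V₂.
V₁ = V₂·sin 8.6°/sin 20.1° = 0.848 × 0.4351 = 0.369 km/s.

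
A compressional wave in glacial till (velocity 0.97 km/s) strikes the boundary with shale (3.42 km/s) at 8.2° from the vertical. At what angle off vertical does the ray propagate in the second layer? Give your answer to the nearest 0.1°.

30.2°

Snell's law: sin θ₂ = (V₂/V₁)·sin θ₁ = (3.42/0.97)·sin 8.2° = 0.5029.
θ₂ = sin⁻¹(0.5029) = 30.19° (from vertical).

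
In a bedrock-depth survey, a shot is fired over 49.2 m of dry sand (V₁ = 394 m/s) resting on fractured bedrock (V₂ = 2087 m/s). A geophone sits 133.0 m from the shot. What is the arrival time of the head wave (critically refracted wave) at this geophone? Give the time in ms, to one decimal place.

θ_c = arcsin(V₁/V₂) = arcsin(394/2087) = 10.88°, cos θ_c = 0.9820.
Intercept time tᵢ = 2h cos θ_c / V₁ = 2·49.2·0.9820/394 = 0.24526 s.
t = x/V₂ + tᵢ = 133.0/2087 + 0.24526 = 0.30898 s.

309.0 ms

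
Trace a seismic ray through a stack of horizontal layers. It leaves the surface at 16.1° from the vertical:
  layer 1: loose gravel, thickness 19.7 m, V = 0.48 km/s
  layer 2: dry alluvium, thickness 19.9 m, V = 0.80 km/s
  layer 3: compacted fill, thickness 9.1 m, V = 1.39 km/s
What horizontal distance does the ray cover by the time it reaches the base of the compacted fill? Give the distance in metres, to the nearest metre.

Ray parameter p = sin 16.1° / 0.48 km/s = 5.7774e-01 s/km.
Layer 1: θ = 16.10°; offset = 19.7·tan 16.10° = 5.686 m.
Layer 2: sin θ = p·0.80 = 0.4622 → θ = 27.53°; offset = 19.9·tan 27.53° = 10.372 m.
Layer 3: sin θ = p·1.39 = 0.8031 → θ = 53.42°; offset = 9.1·tan 53.42° = 12.263 m.
Summing the layer offsets gives 28.321 m.

28 m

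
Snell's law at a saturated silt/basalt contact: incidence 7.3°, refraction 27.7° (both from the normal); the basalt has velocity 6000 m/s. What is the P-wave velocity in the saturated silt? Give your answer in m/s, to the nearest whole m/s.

Snell's law: sin 7.3°/V₁ = sin 27.7°/V₂.
V₁ = V₂·sin 7.3°/sin 27.7° = 6000 × 0.2734 = 1640.10 m/s.

1640 m/s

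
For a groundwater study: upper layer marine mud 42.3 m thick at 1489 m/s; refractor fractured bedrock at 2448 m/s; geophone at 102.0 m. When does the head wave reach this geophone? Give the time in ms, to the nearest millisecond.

87 ms

θ_c = arcsin(V₁/V₂) = arcsin(1489/2448) = 37.46°, cos θ_c = 0.7937.
Intercept time tᵢ = 2h cos θ_c / V₁ = 2·42.3·0.7937/1489 = 0.04510 s.
t = x/V₂ + tᵢ = 102.0/2448 + 0.04510 = 0.08676 s.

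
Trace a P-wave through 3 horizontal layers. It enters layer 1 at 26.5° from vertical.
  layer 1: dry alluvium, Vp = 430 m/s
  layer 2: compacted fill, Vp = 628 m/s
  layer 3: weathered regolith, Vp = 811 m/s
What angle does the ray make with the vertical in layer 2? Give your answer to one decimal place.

40.7°

Ray parameter p = sin 26.5° / 430 = 1.0377e-03 s/m.
sin θ_2 = p·V_2 = 1.0377e-03 × 628 = 0.6517.
θ_2 = 40.67° from the vertical.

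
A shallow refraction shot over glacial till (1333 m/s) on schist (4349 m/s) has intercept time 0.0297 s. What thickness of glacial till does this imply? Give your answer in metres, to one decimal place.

θ_c = arcsin(1333/4349) = 17.85°; cos θ_c = 0.9519.
tᵢ = 2h cos θ_c/V₁ ⇒ h = tᵢ·V₁/(2 cos θ_c) = 0.0297·1333/(2·0.9519) = 20.80 m.

20.8 m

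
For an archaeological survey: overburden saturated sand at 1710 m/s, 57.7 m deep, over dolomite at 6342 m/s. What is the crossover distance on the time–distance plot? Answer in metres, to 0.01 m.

θ_c = arcsin(1710/6342) = 15.64°, so cos θ_c = 0.9630 and tᵢ = 2h cos θ_c/V₁ = 0.0650 s.
At crossover x/V₁ = x/V₂ + tᵢ ⇒ x = tᵢ/(1/V₁ − 1/V₂) = 0.06499/(5.8480e-04 − 1.5768e-04) = 152.15 m.

152.15 m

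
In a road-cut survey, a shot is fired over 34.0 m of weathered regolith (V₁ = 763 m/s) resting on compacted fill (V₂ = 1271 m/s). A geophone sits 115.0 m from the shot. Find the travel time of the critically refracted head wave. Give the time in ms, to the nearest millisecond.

162 ms

θ_c = arcsin(V₁/V₂) = arcsin(763/1271) = 36.89°, cos θ_c = 0.7998.
Intercept time tᵢ = 2h cos θ_c / V₁ = 2·34.0·0.7998/763 = 0.07128 s.
t = x/V₂ + tᵢ = 115.0/1271 + 0.07128 = 0.16176 s.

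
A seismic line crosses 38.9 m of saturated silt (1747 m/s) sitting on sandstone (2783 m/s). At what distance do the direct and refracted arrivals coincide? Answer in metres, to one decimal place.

162.7 m

x_cross = 2h·√((V₂+V₁)/(V₂−V₁)).
(V₂+V₁)/(V₂−V₁) = (2783+1747)/(2783−1747) = 4.3726; √ = 2.0911.
x_cross = 2·38.9·2.0911 = 162.69 m.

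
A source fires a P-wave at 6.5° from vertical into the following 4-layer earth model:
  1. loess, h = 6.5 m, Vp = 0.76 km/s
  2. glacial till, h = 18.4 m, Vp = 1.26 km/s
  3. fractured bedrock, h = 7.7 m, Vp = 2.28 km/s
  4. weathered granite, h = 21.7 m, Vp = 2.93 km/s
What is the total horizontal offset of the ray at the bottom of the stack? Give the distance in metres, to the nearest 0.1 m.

17.6 m

Apply Snell's law at each interface; in layer i the horizontal offset is hᵢ·tan θᵢ.
Layer 1: θ = 6.50°; offset = 6.5·tan 6.50° = 0.741 m.
Layer 2: sin θ = 1.26·sin 6.5°/0.76 = 0.1877, θ = 10.82°; offset = 18.4·tan 10.82° = 3.516 m.
Layer 3: sin θ = 2.28·sin 6.5°/0.76 = 0.3396, θ = 19.85°; offset = 7.7·tan 19.85° = 2.780 m.
Layer 4: sin θ = 2.93·sin 6.5°/0.76 = 0.4364, θ = 25.88°; offset = 21.7·tan 25.88° = 10.526 m.
Σ offsets = 17.562 m.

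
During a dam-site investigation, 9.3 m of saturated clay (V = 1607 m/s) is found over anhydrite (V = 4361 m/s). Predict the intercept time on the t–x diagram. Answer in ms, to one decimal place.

θ_c = arcsin(V₁/V₂) = arcsin(1607/4361) = 21.62°; cos θ_c = 0.9296.
tᵢ = 2h·cos θ_c / V₁ = 2·9.3·0.9296 / 1607 = 0.01076 s.

10.8 ms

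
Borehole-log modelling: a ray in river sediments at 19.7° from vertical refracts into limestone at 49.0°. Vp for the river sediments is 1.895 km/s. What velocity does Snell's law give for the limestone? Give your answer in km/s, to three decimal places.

sin 19.7° = 0.3371; sin 49.0° = 0.7547.
V₂ = V₁·(sin θ₂/sin θ₁) = 1.895·(0.7547/0.3371) = 4.243 km/s.

4.243 km/s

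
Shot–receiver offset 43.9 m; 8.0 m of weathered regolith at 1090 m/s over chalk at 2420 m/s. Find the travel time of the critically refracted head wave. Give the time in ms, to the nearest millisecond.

θ_c = arcsin(V₁/V₂) = arcsin(1090/2420) = 26.77°, cos θ_c = 0.8928.
Intercept time tᵢ = 2h cos θ_c / V₁ = 2·8.0·0.8928/1090 = 0.01311 s.
t = x/V₂ + tᵢ = 43.9/2420 + 0.01311 = 0.03125 s.

31 ms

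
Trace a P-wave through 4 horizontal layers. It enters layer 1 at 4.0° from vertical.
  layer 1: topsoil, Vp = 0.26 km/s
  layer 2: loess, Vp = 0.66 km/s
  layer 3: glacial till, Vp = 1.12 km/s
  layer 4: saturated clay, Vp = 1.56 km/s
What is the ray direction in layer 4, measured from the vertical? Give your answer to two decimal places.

Ray parameter p = sin 4.0° / 0.26 = 2.6829e-01 s/km.
sin θ_4 = p·V_4 = 2.6829e-01 × 1.56 = 0.4185.
θ_4 = 24.74° from the vertical.

24.74°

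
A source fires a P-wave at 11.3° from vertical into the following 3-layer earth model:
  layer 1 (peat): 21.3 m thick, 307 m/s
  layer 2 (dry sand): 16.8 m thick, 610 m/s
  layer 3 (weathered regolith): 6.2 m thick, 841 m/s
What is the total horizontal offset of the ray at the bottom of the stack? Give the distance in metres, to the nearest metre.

Ray parameter p = sin 11.3° / 307 m/s = 6.3826e-04 s/m.
Layer 1: θ = 11.30°; offset = 21.3·tan 11.30° = 4.256 m.
Layer 2: sin θ = p·610 = 0.3893 → θ = 22.91°; offset = 16.8·tan 22.91° = 7.101 m.
Layer 3: sin θ = p·841 = 0.5368 → θ = 32.46°; offset = 6.2·tan 32.46° = 3.944 m.
Total horizontal offset = 15.302 m.

15 m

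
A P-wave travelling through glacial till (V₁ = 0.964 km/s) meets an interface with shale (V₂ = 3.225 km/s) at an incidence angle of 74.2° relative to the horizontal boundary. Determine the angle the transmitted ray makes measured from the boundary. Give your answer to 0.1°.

Convert to the normal: θ₁ = 90° − 74.2° = 15.8°.
Snell's law: sin θ₂ = (V₂/V₁)·sin θ₁ = (3.225/0.964)·sin 15.8° = 0.9109.
θ₂ = arcsin 0.9109 = 65.63° from the normal.
From the interface: 90° − 65.63° = 24.37°.

24.4°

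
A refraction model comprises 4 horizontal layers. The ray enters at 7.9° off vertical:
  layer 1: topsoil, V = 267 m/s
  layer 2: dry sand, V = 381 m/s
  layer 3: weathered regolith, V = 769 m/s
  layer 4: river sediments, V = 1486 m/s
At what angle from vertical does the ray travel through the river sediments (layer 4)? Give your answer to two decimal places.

49.90°

Ray parameter p = sin 7.9° / 267 = 5.1477e-04 s/m.
sin θ_4 = p·V_4 = 5.1477e-04 × 1486 = 0.7650.
θ_4 = arcsin 0.7650 = 49.90°.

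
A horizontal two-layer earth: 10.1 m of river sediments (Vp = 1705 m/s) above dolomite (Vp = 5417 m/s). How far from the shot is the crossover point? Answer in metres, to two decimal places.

θ_c = arcsin(1705/5417) = 18.35°, so cos θ_c = 0.9492 and tᵢ = 2h cos θ_c/V₁ = 0.0112 s.
At crossover x/V₁ = x/V₂ + tᵢ ⇒ x = tᵢ/(1/V₁ − 1/V₂) = 0.01125/(5.8651e-04 − 1.8460e-04) = 27.98 m.

27.98 m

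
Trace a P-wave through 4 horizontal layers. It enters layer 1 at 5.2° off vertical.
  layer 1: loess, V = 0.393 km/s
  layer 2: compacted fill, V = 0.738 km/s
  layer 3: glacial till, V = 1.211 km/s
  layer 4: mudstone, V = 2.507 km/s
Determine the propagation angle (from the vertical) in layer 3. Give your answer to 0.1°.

16.2°

Ray parameter p = sin 5.2° / 0.393 = 2.3062e-01 s/km.
sin θ_3 = p·V_3 = 2.3062e-01 × 1.211 = 0.2793.
θ_3 = arcsin 0.2793 = 16.22°.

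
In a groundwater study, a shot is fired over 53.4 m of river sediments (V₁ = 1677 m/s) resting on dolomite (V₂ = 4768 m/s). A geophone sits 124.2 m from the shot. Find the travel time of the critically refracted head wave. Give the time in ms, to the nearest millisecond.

θ_c = arcsin(V₁/V₂) = arcsin(1677/4768) = 20.59°, cos θ_c = 0.9361.
Intercept time tᵢ = 2h cos θ_c / V₁ = 2·53.4·0.9361/1677 = 0.05962 s.
t = x/V₂ + tᵢ = 124.2/4768 + 0.05962 = 0.08566 s.

86 ms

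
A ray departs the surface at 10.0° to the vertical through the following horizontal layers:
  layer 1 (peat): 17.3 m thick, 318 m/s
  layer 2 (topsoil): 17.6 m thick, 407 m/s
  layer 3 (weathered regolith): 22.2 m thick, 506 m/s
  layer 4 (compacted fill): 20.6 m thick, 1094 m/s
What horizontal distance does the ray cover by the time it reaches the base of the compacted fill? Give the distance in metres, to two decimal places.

28.79 m

p = sin θ₁/V₁ = sin 10.0°/318 = 5.4606e-04 s/m is conserved through the stack.
Layer 1: θ = 10.00°; offset = 17.3·tan 10.00° = 3.0505 m.
Layer 2: sin θ = p·407 = 0.2222 → θ = 12.84°; offset = 17.6·tan 12.84° = 4.0119 m.
Layer 3: sin θ = p·506 = 0.2763 → θ = 16.04°; offset = 22.2·tan 16.04° = 6.3825 m.
Layer 4: sin θ = p·1094 = 0.5974 → θ = 36.68°; offset = 20.6·tan 36.68° = 15.3455 m.
Summing the layer offsets gives 28.7904 m.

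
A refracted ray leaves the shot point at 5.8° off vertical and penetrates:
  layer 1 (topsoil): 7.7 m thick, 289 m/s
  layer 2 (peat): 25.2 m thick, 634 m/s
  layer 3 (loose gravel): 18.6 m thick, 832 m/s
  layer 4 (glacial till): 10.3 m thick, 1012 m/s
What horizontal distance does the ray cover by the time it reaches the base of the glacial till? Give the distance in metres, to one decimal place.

Apply Snell's law at each interface; in layer i the horizontal offset is hᵢ·tan θᵢ.
Layer 1: θ = 5.80°; offset = 7.7·tan 5.80° = 0.782 m.
Layer 2: sin θ = 634·sin 5.8°/289 = 0.2217, θ = 12.81°; offset = 25.2·tan 12.81° = 5.729 m.
Layer 3: sin θ = 832·sin 5.8°/289 = 0.2909, θ = 16.91°; offset = 18.6·tan 16.91° = 5.656 m.
Layer 4: sin θ = 1012·sin 5.8°/289 = 0.3539, θ = 20.72°; offset = 10.3·tan 20.72° = 3.897 m.
Σ offsets = 16.064 m.

16.1 m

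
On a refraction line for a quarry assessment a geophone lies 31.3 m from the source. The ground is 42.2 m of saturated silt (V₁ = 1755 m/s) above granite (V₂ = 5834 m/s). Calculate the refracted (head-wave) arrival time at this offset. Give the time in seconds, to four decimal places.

0.0512 s

θ_c = arcsin(V₁/V₂) = arcsin(1755/5834) = 17.51°, cos θ_c = 0.9537.
Intercept time tᵢ = 2h cos θ_c / V₁ = 2·42.2·0.9537/1755 = 0.04586 s.
t = x/V₂ + tᵢ = 31.3/5834 + 0.04586 = 0.05123 s.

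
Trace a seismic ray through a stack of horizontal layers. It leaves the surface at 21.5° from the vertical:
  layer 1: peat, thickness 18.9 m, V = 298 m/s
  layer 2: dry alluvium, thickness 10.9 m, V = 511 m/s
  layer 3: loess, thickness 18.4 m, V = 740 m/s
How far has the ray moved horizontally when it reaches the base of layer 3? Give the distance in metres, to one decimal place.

56.7 m

Apply Snell's law at each interface; in layer i the horizontal offset is hᵢ·tan θᵢ.
Layer 1: θ = 21.50°; offset = 18.9·tan 21.50° = 7.445 m.
Layer 2: sin θ = 511·sin 21.5°/298 = 0.6285, θ = 38.94°; offset = 10.9·tan 38.94° = 8.807 m.
Layer 3: sin θ = 740·sin 21.5°/298 = 0.9101, θ = 65.52°; offset = 18.4·tan 65.52° = 40.412 m.
Total horizontal offset = 56.664 m.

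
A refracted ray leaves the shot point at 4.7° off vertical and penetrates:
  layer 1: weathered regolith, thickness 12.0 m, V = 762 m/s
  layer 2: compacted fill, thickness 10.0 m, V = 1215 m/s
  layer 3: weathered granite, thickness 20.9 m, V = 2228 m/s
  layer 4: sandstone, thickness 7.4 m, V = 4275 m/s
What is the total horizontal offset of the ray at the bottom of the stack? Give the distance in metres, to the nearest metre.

11 m

Apply Snell's law at each interface; in layer i the horizontal offset is hᵢ·tan θᵢ.
Layer 1: θ = 4.70°; offset = 12.0·tan 4.70° = 0.987 m.
Layer 2: sin θ = 1215·sin 4.7°/762 = 0.1306, θ = 7.51°; offset = 10.0·tan 7.51° = 1.318 m.
Layer 3: sin θ = 2228·sin 4.7°/762 = 0.2396, θ = 13.86°; offset = 20.9·tan 13.86° = 5.157 m.
Layer 4: sin θ = 4275·sin 4.7°/762 = 0.4597, θ = 27.37°; offset = 7.4·tan 27.37° = 3.830 m.
Σ offsets = 11.292 m.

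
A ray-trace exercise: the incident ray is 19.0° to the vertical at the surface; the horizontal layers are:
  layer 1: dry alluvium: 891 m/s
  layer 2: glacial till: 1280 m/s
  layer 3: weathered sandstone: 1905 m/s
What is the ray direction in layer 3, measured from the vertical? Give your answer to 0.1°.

44.1°

Snell's law across each interface conserves sin θ / V, so sin θ_3 = V_3·sin θ₁/V₁.
sin θ_3 = 1905 × sin 19.0° / 891 = 0.6961.
θ_3 = arcsin 0.6961 = 44.11°.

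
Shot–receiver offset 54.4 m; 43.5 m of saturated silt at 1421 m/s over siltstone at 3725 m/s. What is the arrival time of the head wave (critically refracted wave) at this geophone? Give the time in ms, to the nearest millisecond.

71 ms

θ_c = arcsin(V₁/V₂) = arcsin(1421/3725) = 22.43°, cos θ_c = 0.9244.
Intercept time tᵢ = 2h cos θ_c / V₁ = 2·43.5·0.9244/1421 = 0.05659 s.
t = x/V₂ + tᵢ = 54.4/3725 + 0.05659 = 0.07120 s.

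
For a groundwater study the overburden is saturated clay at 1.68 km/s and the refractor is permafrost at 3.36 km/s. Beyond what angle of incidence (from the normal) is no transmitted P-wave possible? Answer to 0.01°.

30.00°

At critical incidence the refracted ray runs along the interface (θ₂ = 90°), so sin θ_c = V₁/V₂.
θ_c = arcsin(1.68/3.36) = arcsin 0.5000 = 30.00°.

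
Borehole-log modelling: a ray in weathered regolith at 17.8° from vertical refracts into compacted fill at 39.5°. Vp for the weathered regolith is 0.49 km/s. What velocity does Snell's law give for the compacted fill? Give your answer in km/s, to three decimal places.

sin 17.8° = 0.3057; sin 39.5° = 0.6361.
V₂ = V₁·(sin θ₂/sin θ₁) = 0.49·(0.6361/0.3057) = 1.020 km/s.

1.020 km/s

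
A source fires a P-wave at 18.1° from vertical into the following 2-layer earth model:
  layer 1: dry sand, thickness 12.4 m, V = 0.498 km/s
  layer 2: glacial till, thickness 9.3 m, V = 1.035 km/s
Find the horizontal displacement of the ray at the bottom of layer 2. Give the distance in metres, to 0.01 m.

11.92 m

Apply Snell's law at each interface; in layer i the horizontal offset is hᵢ·tan θᵢ.
Layer 1: θ = 18.10°; offset = 12.4·tan 18.10° = 4.0529 m.
Layer 2: sin θ = 1.035·sin 18.1°/0.498 = 0.6457, θ = 40.22°; offset = 9.3·tan 40.22° = 7.8638 m.
Total horizontal offset = 11.9168 m.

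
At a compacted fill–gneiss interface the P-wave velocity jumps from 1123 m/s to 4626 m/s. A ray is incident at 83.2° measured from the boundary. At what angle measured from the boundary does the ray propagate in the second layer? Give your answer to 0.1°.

Convert to the normal: θ₁ = 90° − 83.2° = 6.8°.
sin θ₁/V₁ = sin θ₂/V₂ ⇒ sin θ₂ = 4626·sin 6.8°/1123 = 4626·0.1184/1123 = 0.4877.
θ₂ = sin⁻¹(0.4877) = 29.19° (from vertical).
From the interface: 90° − 29.19° = 60.81°.

60.8°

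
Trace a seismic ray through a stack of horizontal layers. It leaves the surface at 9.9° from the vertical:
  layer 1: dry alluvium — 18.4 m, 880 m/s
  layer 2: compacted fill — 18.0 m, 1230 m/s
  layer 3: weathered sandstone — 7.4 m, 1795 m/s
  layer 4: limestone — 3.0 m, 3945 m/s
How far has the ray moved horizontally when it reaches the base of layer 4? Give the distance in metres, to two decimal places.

14.07 m

Ray parameter p = sin 9.9° / 880 m/s = 1.9537e-04 s/m.
Layer 1: θ = 9.90°; offset = 18.4·tan 9.90° = 3.2113 m.
Layer 2: sin θ = p·1230 = 0.2403 → θ = 13.90°; offset = 18.0·tan 13.90° = 4.4562 m.
Layer 3: sin θ = p·1795 = 0.3507 → θ = 20.53°; offset = 7.4·tan 20.53° = 2.7712 m.
Layer 4: sin θ = p·3945 = 0.7708 → θ = 50.42°; offset = 3.0·tan 50.42° = 3.6291 m.
Summing the layer offsets gives 14.0678 m.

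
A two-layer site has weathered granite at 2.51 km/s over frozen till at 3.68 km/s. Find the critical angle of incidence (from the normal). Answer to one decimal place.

Critical incidence: sin θ_c = V₁/V₂ = 2.51/3.68 = 0.6821.
θ_c = arcsin 0.6821 = 43.01°.

43.0°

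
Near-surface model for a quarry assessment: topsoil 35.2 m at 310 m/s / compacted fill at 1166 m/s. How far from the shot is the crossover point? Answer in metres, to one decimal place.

92.4 m

θ_c = arcsin(310/1166) = 15.42°, so cos θ_c = 0.9640 and tᵢ = 2h cos θ_c/V₁ = 0.2189 s.
At crossover x/V₁ = x/V₂ + tᵢ ⇒ x = tᵢ/(1/V₁ − 1/V₂) = 0.21892/(3.2258e-03 − 8.5763e-04) = 92.44 m.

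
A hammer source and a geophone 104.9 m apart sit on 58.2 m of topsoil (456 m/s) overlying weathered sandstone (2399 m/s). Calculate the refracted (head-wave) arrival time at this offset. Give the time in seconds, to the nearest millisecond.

θ_c = arcsin(V₁/V₂) = arcsin(456/2399) = 10.96°, cos θ_c = 0.9818.
Intercept time tᵢ = 2h cos θ_c / V₁ = 2·58.2·0.9818/456 = 0.25061 s.
t = x/V₂ + tᵢ = 104.9/2399 + 0.25061 = 0.29434 s.

0.294 s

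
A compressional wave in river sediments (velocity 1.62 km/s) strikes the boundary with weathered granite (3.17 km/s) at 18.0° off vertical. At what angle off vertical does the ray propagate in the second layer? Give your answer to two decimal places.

sin θ₁/V₁ = sin θ₂/V₂ ⇒ sin θ₂ = 3.17·sin 18.0°/1.62 = 3.17·0.3090/1.62 = 0.6047.
θ₂ = sin⁻¹(0.6047) = 37.21° (from vertical).

37.21°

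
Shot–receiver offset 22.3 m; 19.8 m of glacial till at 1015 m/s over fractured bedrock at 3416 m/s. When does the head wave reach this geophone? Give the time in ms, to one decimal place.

43.8 ms

t = x/V₂ + 2h·√(V₂²−V₁²)/(V₁V₂).
√(V₂²−V₁²) = √(3416²−1015²) = 3261.7 m/s; delay term = 2·19.8·3261.7/(1015·3416) = 0.03725 s.
t = 22.3/3416 + 0.03725 = 0.04378 s.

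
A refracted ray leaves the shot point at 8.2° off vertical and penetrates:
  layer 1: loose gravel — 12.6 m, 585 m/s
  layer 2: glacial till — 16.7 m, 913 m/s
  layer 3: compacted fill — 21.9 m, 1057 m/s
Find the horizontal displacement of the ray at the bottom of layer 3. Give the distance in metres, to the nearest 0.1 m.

11.5 m

Ray parameter p = sin 8.2° / 585 m/s = 2.4381e-04 s/m.
Layer 1: θ = 8.20°; offset = 12.6·tan 8.20° = 1.816 m.
Layer 2: sin θ = p·913 = 0.2226 → θ = 12.86°; offset = 16.7·tan 12.86° = 3.813 m.
Layer 3: sin θ = p·1057 = 0.2577 → θ = 14.93°; offset = 21.9·tan 14.93° = 5.841 m.
Total horizontal offset = 11.470 m.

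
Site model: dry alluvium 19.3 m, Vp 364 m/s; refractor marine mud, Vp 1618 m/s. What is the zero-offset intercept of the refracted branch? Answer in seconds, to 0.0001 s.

θ_c = arcsin(V₁/V₂) = arcsin(364/1618) = 13.00°; cos θ_c = 0.9744.
tᵢ = 2h·cos θ_c / V₁ = 2·19.3·0.9744 / 364 = 0.10333 s.

0.1033 s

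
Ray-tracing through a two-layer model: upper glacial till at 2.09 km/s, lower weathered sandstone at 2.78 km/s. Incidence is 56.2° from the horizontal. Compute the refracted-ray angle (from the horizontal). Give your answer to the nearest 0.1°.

Convert to the normal: θ₁ = 90° − 56.2° = 33.8°.
sin θ₁/V₁ = sin θ₂/V₂ ⇒ sin θ₂ = 2.78·sin 33.8°/2.09 = 2.78·0.5563/2.09 = 0.7400.
θ₂ = sin⁻¹(0.7400) = 47.73° (from vertical).
From the interface: 90° − 47.73° = 42.27°.

42.3°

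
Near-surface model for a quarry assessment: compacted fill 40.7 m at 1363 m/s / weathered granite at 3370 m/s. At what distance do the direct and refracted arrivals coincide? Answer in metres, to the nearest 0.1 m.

x_cross = 2h·√((V₂+V₁)/(V₂−V₁)).
(V₂+V₁)/(V₂−V₁) = (3370+1363)/(3370−1363) = 2.3582; √ = 1.5357.
x_cross = 2·40.7·1.5357 = 125.00 m.

125.0 m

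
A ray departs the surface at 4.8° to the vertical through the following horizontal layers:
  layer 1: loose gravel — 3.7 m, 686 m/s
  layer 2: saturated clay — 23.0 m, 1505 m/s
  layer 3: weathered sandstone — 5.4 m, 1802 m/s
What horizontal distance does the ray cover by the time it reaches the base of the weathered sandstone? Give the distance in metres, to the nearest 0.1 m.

Ray parameter p = sin 4.8° / 686 m/s = 1.2198e-04 s/m.
Layer 1: θ = 4.80°; offset = 3.7·tan 4.80° = 0.311 m.
Layer 2: sin θ = p·1505 = 0.1836 → θ = 10.58°; offset = 23.0·tan 10.58° = 4.295 m.
Layer 3: sin θ = p·1802 = 0.2198 → θ = 12.70°; offset = 5.4·tan 12.70° = 1.217 m.
Σ offsets = 5.823 m.

5.8 m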